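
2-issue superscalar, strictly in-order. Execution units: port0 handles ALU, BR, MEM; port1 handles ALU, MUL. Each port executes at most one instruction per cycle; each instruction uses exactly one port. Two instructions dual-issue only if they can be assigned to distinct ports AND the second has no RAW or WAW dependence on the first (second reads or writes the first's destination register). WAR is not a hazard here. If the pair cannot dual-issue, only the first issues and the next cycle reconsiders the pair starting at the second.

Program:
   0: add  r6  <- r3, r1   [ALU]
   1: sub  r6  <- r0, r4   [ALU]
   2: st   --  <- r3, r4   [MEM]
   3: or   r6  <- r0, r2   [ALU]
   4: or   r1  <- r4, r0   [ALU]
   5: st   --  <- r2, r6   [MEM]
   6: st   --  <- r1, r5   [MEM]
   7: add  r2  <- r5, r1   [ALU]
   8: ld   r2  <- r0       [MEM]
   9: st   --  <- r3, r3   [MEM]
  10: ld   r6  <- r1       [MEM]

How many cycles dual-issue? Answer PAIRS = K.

[0] i0  add  -- WAW r6
[1] i1&i2  sub;st  -- dual
[2] i3&i4  or;or  -- dual
[3] i5  st  -- no-port MEM/MEM
[4] i6&i7  st;add  -- dual
[5] i8  ld  -- no-port MEM/MEM
[6] i9  st  -- no-port MEM/MEM
[7] i10  ld  -- tail

PAIRS = 3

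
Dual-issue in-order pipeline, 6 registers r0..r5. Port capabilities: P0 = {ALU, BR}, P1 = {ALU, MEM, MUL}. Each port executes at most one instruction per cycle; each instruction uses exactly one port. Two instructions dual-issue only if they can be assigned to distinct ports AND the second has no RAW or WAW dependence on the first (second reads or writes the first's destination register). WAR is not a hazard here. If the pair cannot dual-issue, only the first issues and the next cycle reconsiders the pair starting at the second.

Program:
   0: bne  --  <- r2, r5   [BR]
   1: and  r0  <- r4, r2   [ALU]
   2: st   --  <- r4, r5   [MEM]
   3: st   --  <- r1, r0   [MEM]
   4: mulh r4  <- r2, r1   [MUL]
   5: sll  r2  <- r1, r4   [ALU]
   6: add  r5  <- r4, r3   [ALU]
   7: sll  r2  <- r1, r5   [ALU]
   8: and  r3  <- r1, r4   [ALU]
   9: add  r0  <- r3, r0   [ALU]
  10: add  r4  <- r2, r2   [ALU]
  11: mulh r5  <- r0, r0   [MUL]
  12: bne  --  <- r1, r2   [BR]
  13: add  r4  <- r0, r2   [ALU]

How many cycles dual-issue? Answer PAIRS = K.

0. bne.BR/and.ALU @i0&i1  | dual
1. st.MEM @i2  | no-port MEM/MEM
2. st.MEM @i3  | no-port MEM/MUL
3. mulh.MUL @i4  | RAW r4
4. sll.ALU/add.ALU @i5&i6  | dual
5. sll.ALU/and.ALU @i7&i8  | dual
6. add.ALU/add.ALU @i9&i10  | dual
7. mulh.MUL/bne.BR @i11&i12  | dual
8. add.ALU @i13  | tail

PAIRS = 5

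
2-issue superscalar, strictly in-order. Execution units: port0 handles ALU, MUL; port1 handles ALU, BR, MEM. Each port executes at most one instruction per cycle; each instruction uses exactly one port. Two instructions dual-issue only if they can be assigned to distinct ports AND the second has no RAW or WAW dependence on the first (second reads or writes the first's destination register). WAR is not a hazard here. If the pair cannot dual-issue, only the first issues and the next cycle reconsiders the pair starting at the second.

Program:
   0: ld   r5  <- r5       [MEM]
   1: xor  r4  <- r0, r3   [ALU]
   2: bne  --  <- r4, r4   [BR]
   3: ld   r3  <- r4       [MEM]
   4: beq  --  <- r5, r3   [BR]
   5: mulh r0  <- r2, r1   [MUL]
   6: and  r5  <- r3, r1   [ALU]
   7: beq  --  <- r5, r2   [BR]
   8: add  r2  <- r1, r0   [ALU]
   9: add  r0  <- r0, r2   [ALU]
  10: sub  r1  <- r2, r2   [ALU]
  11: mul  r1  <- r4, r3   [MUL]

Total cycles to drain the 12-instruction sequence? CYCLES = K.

c0: i0+i1 ld.MEM;xor.ALU  2-wide
c1: i2 bne.BR  no-port BR/MEM
c2: i3 ld.MEM  no-port MEM/BR
c3: i4+i5 beq.BR;mulh.MUL  2-wide
c4: i6 and.ALU  RAW r5
c5: i7+i8 beq.BR;add.ALU  2-wide
c6: i9+i10 add.ALU;sub.ALU  2-wide
c7: i11 mul.MUL  tail

CYCLES = 8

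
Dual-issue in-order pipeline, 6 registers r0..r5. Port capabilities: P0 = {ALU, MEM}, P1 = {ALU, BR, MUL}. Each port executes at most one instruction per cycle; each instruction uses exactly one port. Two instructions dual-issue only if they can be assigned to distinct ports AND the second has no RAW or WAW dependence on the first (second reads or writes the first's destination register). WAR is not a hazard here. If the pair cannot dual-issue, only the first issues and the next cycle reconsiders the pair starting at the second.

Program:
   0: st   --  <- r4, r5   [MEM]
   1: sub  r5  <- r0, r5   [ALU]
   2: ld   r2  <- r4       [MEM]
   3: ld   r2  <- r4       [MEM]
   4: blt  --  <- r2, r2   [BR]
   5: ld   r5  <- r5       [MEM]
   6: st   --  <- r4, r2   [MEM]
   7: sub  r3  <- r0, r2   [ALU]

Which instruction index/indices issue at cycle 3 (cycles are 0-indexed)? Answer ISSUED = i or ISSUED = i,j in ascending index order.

ISSUED = 4,5

  cy0 -> i0/i1 (st+sub) dual
  cy1 -> i2 (ld) no-port MEM/MEM
  cy2 -> i3 (ld) RAW r2
  cy3 -> i4/i5 (blt+ld) dual
  cy4 -> i6/i7 (st+sub) dual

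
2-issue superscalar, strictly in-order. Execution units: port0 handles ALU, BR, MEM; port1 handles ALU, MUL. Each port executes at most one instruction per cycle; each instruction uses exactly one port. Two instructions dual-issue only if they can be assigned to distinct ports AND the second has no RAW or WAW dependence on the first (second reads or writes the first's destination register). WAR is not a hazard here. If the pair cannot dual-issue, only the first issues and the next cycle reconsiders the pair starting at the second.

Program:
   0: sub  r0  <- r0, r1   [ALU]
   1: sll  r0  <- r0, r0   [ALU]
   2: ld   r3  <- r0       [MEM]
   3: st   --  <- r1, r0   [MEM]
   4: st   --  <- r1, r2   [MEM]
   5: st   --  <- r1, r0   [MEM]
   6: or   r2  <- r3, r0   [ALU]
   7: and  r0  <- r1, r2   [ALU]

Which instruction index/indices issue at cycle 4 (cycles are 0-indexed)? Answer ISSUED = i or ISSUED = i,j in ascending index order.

[0] i0  sub  -- RAW+WAW r0
[1] i1  sll  -- RAW r0
[2] i2  ld  -- no-port MEM/MEM
[3] i3  st  -- no-port MEM/MEM
[4] i4  st  -- no-port MEM/MEM
[5] i5,i6  st or  -- 2-wide
[6] i7  and  -- tail

ISSUED = 4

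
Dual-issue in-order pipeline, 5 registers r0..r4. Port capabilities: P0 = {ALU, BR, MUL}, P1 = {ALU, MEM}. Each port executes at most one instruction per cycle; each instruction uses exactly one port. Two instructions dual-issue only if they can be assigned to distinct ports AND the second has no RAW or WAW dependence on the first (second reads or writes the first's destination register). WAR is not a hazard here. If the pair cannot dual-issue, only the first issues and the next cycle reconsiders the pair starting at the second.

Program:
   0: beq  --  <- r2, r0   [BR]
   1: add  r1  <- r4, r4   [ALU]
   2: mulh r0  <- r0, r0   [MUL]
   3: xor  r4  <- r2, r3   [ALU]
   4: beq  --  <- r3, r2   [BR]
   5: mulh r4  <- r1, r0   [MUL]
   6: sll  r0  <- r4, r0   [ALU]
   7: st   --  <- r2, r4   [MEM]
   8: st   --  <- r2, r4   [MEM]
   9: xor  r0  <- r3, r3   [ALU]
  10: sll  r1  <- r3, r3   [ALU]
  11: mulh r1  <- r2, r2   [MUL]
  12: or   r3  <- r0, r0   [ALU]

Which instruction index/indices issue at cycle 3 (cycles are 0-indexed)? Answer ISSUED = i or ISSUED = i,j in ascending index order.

ISSUED = 5

#0 head=0: beq.BR/add.ALU i0/i1 pair
#1 head=2: mulh.MUL/xor.ALU i2/i3 pair
#2 head=4: beq.BR i4 no-port BR/MUL
#3 head=5: mulh.MUL i5 RAW r4
#4 head=6: sll.ALU/st.MEM i6/i7 pair
#5 head=8: st.MEM/xor.ALU i8/i9 pair
#6 head=10: sll.ALU i10 WAW r1
#7 head=11: mulh.MUL/or.ALU i11/i12 pair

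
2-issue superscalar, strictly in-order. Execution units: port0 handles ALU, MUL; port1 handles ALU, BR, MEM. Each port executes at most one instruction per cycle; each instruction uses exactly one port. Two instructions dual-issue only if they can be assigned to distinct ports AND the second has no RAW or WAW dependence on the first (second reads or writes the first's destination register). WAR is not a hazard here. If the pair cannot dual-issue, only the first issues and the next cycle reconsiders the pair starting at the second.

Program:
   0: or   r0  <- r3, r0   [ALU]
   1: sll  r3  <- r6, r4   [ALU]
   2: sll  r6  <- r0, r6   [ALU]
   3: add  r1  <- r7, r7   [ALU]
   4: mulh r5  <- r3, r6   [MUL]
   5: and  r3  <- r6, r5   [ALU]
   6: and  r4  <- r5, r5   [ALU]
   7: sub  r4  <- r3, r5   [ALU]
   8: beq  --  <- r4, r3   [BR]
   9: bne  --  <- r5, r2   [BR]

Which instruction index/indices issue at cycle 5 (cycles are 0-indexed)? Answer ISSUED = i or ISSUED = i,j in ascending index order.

c0: i0&i1 or.ALU+sll.ALU  pair
c1: i2&i3 sll.ALU+add.ALU  pair
c2: i4 mulh.MUL  RAW r5
c3: i5&i6 and.ALU+and.ALU  pair
c4: i7 sub.ALU  RAW r4
c5: i8 beq.BR  no-port BR/BR
c6: i9 bne.BR  tail

ISSUED = 8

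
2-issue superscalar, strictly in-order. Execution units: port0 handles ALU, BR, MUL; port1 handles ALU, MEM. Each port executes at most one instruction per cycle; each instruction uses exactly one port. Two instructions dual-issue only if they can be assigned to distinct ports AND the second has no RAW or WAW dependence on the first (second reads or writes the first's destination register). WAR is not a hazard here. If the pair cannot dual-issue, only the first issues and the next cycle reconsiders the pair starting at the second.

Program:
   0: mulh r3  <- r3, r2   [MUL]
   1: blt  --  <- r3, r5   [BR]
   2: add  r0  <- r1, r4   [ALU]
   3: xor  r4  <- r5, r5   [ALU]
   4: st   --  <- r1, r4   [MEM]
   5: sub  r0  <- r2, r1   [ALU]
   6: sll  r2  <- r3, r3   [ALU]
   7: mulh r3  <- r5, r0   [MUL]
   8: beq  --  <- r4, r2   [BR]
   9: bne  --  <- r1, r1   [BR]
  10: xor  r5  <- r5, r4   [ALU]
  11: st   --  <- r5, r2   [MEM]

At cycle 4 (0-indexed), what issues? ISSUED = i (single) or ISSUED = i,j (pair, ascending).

[0] i0  mulh.MUL  -- no-port MUL/BR
[1] i1,i2  blt.BR+add.ALU  -- pair
[2] i3  xor.ALU  -- RAW r4
[3] i4,i5  st.MEM+sub.ALU  -- pair
[4] i6,i7  sll.ALU+mulh.MUL  -- pair
[5] i8  beq.BR  -- no-port BR/BR
[6] i9,i10  bne.BR+xor.ALU  -- pair
[7] i11  st.MEM  -- tail

ISSUED = 6,7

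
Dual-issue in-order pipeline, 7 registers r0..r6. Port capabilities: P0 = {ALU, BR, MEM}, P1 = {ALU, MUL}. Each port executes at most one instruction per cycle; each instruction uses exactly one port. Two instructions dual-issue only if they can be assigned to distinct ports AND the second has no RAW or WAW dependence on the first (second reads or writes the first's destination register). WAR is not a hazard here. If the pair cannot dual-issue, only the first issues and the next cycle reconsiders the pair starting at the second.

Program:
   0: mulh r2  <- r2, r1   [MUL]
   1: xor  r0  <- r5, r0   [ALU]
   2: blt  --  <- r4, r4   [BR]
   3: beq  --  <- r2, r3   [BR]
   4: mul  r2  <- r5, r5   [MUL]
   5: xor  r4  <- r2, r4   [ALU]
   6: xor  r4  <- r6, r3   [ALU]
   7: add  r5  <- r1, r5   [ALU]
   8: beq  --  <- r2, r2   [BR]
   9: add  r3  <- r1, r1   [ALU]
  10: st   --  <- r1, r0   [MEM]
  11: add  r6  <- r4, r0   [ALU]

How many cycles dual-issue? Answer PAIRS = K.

c0: i0+i1 mulh.MUL xor.ALU  dual
c1: i2 blt.BR  no-port BR/BR
c2: i3+i4 beq.BR mul.MUL  dual
c3: i5 xor.ALU  WAW r4
c4: i6+i7 xor.ALU add.ALU  dual
c5: i8+i9 beq.BR add.ALU  dual
c6: i10+i11 st.MEM add.ALU  dual

PAIRS = 5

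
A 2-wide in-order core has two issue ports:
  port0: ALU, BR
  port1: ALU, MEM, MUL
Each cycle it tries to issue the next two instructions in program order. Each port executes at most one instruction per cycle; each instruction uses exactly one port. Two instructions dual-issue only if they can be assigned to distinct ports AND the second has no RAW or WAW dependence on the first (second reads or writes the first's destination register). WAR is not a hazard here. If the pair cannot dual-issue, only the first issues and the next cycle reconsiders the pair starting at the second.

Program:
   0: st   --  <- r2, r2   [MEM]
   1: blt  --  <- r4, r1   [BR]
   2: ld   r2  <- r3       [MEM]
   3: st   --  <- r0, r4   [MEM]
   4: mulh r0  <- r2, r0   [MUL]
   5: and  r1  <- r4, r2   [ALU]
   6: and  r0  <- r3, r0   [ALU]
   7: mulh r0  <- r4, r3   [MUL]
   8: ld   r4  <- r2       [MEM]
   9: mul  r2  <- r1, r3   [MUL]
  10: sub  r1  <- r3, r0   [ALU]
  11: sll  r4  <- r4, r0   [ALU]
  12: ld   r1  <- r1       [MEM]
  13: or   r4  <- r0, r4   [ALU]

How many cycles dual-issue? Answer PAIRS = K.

PAIRS = 4

c0: i0+i1 st.MEM;blt.BR  dual
c1: i2 ld.MEM  no-port MEM/MEM
c2: i3 st.MEM  no-port MEM/MUL
c3: i4+i5 mulh.MUL;and.ALU  dual
c4: i6 and.ALU  WAW r0
c5: i7 mulh.MUL  no-port MUL/MEM
c6: i8 ld.MEM  no-port MEM/MUL
c7: i9+i10 mul.MUL;sub.ALU  dual
c8: i11+i12 sll.ALU;ld.MEM  dual
c9: i13 or.ALU  tail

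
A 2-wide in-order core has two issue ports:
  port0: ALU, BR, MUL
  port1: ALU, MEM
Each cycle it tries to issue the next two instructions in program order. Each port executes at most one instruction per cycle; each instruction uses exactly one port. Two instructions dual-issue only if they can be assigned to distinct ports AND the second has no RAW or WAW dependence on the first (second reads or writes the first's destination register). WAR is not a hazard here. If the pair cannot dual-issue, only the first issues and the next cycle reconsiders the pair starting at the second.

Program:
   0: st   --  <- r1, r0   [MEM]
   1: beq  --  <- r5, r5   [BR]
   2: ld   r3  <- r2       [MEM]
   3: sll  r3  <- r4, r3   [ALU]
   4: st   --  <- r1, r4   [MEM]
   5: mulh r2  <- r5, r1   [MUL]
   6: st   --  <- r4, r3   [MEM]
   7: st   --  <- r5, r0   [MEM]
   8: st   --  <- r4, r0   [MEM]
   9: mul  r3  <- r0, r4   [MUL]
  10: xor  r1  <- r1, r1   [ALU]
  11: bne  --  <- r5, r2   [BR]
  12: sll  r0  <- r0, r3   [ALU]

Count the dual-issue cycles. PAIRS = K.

0. st/beq @i0+i1  | 2-wide
1. ld @i2  | RAW+WAW r3
2. sll/st @i3+i4  | 2-wide
3. mulh/st @i5+i6  | 2-wide
4. st @i7  | no-port MEM/MEM
5. st/mul @i8+i9  | 2-wide
6. xor/bne @i10+i11  | 2-wide
7. sll @i12  | tail

PAIRS = 5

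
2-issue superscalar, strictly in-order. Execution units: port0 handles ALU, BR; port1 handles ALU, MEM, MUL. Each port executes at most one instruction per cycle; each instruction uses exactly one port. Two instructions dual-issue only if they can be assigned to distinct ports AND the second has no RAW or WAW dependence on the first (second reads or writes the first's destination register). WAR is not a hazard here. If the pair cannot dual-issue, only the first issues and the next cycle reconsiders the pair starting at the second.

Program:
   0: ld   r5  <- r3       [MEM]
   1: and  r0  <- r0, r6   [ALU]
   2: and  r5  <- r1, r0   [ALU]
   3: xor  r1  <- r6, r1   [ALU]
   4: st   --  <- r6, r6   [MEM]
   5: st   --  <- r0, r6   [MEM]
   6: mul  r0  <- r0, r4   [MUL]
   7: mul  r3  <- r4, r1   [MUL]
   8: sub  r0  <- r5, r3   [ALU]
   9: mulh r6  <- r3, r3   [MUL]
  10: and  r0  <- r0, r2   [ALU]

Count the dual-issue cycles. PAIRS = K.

PAIRS = 3

t=0 i0+i1:ld.MEM+and.ALU ; dual
t=1 i2+i3:and.ALU+xor.ALU ; dual
t=2 i4:st.MEM ; no-port MEM/MEM
t=3 i5:st.MEM ; no-port MEM/MUL
t=4 i6:mul.MUL ; no-port MUL/MUL
t=5 i7:mul.MUL ; RAW r3
t=6 i8+i9:sub.ALU+mulh.MUL ; dual
t=7 i10:and.ALU ; tail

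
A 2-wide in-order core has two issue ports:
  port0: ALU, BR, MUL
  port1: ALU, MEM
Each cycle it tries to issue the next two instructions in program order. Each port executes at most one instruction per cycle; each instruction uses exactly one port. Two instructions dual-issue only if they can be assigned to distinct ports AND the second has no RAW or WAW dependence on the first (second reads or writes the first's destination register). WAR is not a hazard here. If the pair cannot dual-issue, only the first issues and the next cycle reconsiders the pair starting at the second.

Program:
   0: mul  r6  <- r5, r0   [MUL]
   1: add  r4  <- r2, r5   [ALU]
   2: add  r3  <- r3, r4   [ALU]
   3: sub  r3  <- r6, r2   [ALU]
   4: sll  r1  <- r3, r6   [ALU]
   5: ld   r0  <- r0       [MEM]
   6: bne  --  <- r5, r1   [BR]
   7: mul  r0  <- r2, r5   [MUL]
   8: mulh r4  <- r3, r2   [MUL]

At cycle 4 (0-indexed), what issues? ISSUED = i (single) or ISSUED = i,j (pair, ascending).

ISSUED = 6

[0] i0&i1  mul.MUL add.ALU  -- 2-wide
[1] i2  add.ALU  -- WAW r3
[2] i3  sub.ALU  -- RAW r3
[3] i4&i5  sll.ALU ld.MEM  -- 2-wide
[4] i6  bne.BR  -- no-port BR/MUL
[5] i7  mul.MUL  -- no-port MUL/MUL
[6] i8  mulh.MUL  -- tail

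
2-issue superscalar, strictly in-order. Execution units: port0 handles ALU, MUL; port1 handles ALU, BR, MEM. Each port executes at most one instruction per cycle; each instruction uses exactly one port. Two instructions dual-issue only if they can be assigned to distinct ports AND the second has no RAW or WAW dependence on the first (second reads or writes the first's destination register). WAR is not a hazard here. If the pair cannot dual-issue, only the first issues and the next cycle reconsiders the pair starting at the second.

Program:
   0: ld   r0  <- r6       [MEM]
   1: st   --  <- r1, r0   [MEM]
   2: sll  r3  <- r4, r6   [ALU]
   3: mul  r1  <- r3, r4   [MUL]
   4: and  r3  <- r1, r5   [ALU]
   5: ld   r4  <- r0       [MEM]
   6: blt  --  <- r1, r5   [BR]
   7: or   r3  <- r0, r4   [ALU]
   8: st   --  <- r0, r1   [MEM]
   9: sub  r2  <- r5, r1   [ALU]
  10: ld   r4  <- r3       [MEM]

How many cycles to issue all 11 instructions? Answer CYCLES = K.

CYCLES = 7

  cy0 -> i0 (ld) no-port MEM/MEM
  cy1 -> i1+i2 (st;sll) pair
  cy2 -> i3 (mul) RAW r1
  cy3 -> i4+i5 (and;ld) pair
  cy4 -> i6+i7 (blt;or) pair
  cy5 -> i8+i9 (st;sub) pair
  cy6 -> i10 (ld) tail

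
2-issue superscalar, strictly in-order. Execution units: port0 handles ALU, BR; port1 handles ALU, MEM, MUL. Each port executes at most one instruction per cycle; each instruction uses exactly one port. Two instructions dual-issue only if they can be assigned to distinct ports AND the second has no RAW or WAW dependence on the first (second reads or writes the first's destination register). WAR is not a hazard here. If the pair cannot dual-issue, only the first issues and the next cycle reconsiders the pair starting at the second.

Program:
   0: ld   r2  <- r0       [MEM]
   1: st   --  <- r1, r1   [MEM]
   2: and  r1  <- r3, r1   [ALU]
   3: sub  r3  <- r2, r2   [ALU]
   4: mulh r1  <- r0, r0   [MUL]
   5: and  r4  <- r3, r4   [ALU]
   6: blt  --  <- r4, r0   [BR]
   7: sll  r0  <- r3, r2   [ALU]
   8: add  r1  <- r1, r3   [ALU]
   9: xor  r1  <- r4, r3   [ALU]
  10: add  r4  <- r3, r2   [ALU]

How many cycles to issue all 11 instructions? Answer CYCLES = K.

0. ld.MEM @i0  | no-port MEM/MEM
1. st.MEM and.ALU @i1&i2  | dual
2. sub.ALU mulh.MUL @i3&i4  | dual
3. and.ALU @i5  | RAW r4
4. blt.BR sll.ALU @i6&i7  | dual
5. add.ALU @i8  | WAW r1
6. xor.ALU add.ALU @i9&i10  | dual

CYCLES = 7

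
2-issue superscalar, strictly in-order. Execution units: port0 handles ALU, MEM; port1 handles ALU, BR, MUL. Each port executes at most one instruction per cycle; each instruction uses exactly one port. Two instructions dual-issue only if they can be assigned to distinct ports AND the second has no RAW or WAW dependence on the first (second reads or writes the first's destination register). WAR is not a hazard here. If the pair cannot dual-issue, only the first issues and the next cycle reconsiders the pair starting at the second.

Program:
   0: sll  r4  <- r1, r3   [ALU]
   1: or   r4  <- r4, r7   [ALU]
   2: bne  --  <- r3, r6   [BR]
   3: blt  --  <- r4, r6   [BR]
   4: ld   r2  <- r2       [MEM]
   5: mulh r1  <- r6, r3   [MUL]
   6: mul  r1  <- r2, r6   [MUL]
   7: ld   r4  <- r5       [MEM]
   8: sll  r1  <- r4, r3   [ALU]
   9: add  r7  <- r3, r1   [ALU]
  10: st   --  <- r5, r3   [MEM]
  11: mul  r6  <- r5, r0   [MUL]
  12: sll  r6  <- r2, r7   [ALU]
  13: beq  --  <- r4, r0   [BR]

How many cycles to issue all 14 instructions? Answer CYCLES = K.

CYCLES = 9

[0] i0  sll  -- RAW+WAW r4
[1] i1/i2  or bne  -- 2-wide
[2] i3/i4  blt ld  -- 2-wide
[3] i5  mulh  -- no-port MUL/MUL
[4] i6/i7  mul ld  -- 2-wide
[5] i8  sll  -- RAW r1
[6] i9/i10  add st  -- 2-wide
[7] i11  mul  -- WAW r6
[8] i12/i13  sll beq  -- 2-wide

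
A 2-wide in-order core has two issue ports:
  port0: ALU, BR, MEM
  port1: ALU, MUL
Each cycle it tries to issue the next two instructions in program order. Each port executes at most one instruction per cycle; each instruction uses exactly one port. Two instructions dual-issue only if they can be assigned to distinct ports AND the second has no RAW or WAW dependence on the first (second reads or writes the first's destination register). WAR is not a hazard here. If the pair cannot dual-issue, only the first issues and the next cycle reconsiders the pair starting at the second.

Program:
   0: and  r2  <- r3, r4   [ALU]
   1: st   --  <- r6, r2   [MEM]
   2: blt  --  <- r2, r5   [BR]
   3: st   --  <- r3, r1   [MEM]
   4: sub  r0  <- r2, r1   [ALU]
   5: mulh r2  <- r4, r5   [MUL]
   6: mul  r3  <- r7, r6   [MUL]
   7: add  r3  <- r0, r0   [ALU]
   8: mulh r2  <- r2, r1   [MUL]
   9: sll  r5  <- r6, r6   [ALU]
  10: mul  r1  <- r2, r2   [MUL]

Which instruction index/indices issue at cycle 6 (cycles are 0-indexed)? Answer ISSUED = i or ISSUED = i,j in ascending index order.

[0] i0  and  -- RAW r2
[1] i1  st  -- no-port MEM/BR
[2] i2  blt  -- no-port BR/MEM
[3] i3+i4  st+sub  -- 2-wide
[4] i5  mulh  -- no-port MUL/MUL
[5] i6  mul  -- WAW r3
[6] i7+i8  add+mulh  -- 2-wide
[7] i9+i10  sll+mul  -- 2-wide

ISSUED = 7,8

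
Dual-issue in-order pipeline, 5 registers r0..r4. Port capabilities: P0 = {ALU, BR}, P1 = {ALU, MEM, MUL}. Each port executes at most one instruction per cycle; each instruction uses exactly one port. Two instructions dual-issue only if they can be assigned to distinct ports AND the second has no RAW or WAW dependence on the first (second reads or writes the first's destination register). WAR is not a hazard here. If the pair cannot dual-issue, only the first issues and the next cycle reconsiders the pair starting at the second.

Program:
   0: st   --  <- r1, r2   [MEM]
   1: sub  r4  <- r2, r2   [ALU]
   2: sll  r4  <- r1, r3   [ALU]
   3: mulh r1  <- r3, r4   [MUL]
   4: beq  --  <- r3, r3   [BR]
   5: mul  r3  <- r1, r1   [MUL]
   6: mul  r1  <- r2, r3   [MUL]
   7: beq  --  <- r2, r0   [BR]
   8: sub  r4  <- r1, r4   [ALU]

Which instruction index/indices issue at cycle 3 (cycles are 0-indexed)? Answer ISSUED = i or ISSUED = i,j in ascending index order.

c0: i0+i1 st;sub  2-wide
c1: i2 sll  RAW r4
c2: i3+i4 mulh;beq  2-wide
c3: i5 mul  no-port MUL/MUL
c4: i6+i7 mul;beq  2-wide
c5: i8 sub  tail

ISSUED = 5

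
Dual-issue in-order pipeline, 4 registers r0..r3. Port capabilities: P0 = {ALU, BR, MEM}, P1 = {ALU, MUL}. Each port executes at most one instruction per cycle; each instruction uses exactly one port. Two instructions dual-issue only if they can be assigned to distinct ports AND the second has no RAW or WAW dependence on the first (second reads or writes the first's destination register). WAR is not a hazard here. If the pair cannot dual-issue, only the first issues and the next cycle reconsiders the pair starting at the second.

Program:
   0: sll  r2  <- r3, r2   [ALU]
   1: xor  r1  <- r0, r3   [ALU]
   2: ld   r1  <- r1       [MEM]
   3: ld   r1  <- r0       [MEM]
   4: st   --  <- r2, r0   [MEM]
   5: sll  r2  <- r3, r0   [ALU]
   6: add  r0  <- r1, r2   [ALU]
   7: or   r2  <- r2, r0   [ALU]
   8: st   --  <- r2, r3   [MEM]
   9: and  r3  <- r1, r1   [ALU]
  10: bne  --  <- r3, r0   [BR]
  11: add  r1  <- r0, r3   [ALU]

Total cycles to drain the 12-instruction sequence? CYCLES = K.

CYCLES = 8

c0: i0/i1 sll/xor  2-wide
c1: i2 ld  no-port MEM/MEM
c2: i3 ld  no-port MEM/MEM
c3: i4/i5 st/sll  2-wide
c4: i6 add  RAW r0
c5: i7 or  RAW r2
c6: i8/i9 st/and  2-wide
c7: i10/i11 bne/add  2-wide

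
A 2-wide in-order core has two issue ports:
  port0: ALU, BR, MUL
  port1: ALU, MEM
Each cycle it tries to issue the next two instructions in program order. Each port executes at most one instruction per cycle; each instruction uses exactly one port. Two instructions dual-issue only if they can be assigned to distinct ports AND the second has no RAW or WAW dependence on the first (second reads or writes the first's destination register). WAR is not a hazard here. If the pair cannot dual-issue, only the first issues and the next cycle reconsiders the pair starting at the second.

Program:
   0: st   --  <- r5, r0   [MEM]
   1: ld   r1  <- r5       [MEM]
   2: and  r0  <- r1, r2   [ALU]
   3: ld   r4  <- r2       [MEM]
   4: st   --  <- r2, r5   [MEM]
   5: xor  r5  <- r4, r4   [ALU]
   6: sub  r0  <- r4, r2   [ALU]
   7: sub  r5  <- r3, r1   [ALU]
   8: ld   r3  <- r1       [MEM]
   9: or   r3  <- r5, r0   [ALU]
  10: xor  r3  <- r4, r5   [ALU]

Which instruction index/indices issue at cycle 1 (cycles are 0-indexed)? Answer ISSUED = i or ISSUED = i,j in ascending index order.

#0 head=0: st i0 no-port MEM/MEM
#1 head=1: ld i1 RAW r1
#2 head=2: and ld i2&i3 pair
#3 head=4: st xor i4&i5 pair
#4 head=6: sub sub i6&i7 pair
#5 head=8: ld i8 WAW r3
#6 head=9: or i9 WAW r3
#7 head=10: xor i10 tail

ISSUED = 1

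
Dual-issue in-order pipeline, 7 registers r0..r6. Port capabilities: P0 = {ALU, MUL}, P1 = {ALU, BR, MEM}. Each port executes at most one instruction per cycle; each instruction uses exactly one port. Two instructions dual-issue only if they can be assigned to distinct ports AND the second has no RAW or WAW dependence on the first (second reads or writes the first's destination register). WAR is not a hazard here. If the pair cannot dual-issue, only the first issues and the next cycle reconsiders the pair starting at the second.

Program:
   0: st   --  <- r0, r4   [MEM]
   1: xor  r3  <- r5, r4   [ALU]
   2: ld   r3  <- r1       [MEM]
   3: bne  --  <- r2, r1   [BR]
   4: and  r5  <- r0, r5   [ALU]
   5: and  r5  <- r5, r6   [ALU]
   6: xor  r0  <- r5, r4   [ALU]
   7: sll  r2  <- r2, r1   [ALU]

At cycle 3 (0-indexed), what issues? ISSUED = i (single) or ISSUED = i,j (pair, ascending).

0. st/xor @i0/i1  | pair
1. ld @i2  | no-port MEM/BR
2. bne/and @i3/i4  | pair
3. and @i5  | RAW r5
4. xor/sll @i6/i7  | pair

ISSUED = 5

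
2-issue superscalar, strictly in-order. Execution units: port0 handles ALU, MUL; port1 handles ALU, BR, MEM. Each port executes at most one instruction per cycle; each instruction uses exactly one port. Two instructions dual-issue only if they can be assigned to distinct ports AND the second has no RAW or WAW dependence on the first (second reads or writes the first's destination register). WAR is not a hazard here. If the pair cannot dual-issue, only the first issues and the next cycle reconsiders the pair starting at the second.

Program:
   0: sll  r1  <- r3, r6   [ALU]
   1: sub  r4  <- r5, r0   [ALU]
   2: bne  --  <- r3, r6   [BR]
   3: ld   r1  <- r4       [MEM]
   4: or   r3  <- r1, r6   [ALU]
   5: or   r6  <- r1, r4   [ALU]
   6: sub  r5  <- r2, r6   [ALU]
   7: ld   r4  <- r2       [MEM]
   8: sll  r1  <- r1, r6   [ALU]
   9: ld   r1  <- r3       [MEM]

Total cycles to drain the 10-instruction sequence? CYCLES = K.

CYCLES = 7

[0] i0/i1  sll;sub  -- 2-wide
[1] i2  bne  -- no-port BR/MEM
[2] i3  ld  -- RAW r1
[3] i4/i5  or;or  -- 2-wide
[4] i6/i7  sub;ld  -- 2-wide
[5] i8  sll  -- WAW r1
[6] i9  ld  -- tail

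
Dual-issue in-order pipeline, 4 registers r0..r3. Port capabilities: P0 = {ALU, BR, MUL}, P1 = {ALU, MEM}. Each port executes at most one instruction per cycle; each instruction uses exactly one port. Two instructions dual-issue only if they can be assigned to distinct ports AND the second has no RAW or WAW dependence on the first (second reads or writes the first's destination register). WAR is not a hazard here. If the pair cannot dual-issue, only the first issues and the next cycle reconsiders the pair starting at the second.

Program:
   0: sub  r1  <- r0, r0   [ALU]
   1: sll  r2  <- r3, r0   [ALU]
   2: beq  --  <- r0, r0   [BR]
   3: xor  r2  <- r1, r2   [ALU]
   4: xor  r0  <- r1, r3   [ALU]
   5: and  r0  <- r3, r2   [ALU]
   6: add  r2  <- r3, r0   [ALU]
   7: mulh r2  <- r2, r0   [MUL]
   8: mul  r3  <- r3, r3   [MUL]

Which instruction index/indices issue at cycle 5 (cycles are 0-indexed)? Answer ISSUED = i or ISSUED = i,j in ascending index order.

ISSUED = 7

[0] i0&i1  sub.ALU+sll.ALU  -- pair
[1] i2&i3  beq.BR+xor.ALU  -- pair
[2] i4  xor.ALU  -- WAW r0
[3] i5  and.ALU  -- RAW r0
[4] i6  add.ALU  -- RAW+WAW r2
[5] i7  mulh.MUL  -- no-port MUL/MUL
[6] i8  mul.MUL  -- tail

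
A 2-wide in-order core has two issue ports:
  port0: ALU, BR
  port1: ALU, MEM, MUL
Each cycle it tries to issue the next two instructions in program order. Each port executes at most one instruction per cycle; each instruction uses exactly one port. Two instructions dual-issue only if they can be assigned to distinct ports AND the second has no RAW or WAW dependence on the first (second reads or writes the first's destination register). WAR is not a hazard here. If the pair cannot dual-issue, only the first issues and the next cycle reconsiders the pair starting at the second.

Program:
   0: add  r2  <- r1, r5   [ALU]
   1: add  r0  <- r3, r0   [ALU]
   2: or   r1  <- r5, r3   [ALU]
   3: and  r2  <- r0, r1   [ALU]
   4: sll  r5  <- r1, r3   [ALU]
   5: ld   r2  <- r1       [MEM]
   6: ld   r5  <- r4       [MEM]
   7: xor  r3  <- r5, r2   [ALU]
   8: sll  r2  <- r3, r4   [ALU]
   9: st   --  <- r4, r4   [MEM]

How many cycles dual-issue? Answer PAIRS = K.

c0: i0&i1 add add  dual
c1: i2 or  RAW r1
c2: i3&i4 and sll  dual
c3: i5 ld  no-port MEM/MEM
c4: i6 ld  RAW r5
c5: i7 xor  RAW r3
c6: i8&i9 sll st  dual

PAIRS = 3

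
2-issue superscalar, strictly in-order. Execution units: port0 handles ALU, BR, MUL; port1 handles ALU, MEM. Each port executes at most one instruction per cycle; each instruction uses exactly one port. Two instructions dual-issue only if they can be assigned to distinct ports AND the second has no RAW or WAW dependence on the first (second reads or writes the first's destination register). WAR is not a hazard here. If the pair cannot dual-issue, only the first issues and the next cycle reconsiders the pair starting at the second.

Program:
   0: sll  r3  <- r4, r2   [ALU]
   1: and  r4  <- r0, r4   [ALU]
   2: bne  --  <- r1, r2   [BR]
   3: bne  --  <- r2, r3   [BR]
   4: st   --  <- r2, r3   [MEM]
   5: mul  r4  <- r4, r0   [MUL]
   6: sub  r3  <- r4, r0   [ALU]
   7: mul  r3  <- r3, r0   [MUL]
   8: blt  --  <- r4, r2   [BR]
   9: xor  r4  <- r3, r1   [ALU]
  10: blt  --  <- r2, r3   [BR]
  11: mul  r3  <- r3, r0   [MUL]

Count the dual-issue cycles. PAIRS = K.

t=0 i0+i1:sll/and ; 2-wide
t=1 i2:bne ; no-port BR/BR
t=2 i3+i4:bne/st ; 2-wide
t=3 i5:mul ; RAW r4
t=4 i6:sub ; RAW+WAW r3
t=5 i7:mul ; no-port MUL/BR
t=6 i8+i9:blt/xor ; 2-wide
t=7 i10:blt ; no-port BR/MUL
t=8 i11:mul ; tail

PAIRS = 3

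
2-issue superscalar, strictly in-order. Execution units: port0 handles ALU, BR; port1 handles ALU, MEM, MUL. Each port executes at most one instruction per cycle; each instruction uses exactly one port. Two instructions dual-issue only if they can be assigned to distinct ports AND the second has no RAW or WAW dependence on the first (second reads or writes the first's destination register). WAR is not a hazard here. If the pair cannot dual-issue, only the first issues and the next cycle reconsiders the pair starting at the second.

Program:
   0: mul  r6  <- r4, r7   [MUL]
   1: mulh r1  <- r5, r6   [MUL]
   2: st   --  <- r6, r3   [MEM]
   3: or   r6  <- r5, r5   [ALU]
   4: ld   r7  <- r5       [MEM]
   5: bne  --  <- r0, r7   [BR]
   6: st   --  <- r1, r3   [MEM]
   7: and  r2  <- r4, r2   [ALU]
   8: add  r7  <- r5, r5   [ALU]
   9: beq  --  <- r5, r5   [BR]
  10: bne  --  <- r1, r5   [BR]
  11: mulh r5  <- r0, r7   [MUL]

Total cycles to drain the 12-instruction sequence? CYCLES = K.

[0] i0  mul  -- no-port MUL/MUL
[1] i1  mulh  -- no-port MUL/MEM
[2] i2/i3  st;or  -- 2-wide
[3] i4  ld  -- RAW r7
[4] i5/i6  bne;st  -- 2-wide
[5] i7/i8  and;add  -- 2-wide
[6] i9  beq  -- no-port BR/BR
[7] i10/i11  bne;mulh  -- 2-wide

CYCLES = 8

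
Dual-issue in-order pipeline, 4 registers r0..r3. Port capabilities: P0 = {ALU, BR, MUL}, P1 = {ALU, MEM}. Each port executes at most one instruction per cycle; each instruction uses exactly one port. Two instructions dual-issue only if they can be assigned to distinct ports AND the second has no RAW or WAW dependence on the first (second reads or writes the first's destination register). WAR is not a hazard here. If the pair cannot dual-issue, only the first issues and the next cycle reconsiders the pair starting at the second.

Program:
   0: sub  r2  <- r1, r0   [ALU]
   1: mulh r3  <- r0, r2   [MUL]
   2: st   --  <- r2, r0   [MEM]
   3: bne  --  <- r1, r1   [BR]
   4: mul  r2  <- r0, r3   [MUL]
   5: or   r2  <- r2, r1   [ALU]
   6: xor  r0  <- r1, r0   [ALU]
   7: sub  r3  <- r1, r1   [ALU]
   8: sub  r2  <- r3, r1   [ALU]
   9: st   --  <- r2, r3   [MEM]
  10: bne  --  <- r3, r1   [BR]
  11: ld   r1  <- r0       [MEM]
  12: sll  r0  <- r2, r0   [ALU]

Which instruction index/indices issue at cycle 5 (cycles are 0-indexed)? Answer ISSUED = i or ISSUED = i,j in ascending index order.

ISSUED = 7

[0] i0  sub.ALU  -- RAW r2
[1] i1+i2  mulh.MUL/st.MEM  -- 2-wide
[2] i3  bne.BR  -- no-port BR/MUL
[3] i4  mul.MUL  -- RAW+WAW r2
[4] i5+i6  or.ALU/xor.ALU  -- 2-wide
[5] i7  sub.ALU  -- RAW r3
[6] i8  sub.ALU  -- RAW r2
[7] i9+i10  st.MEM/bne.BR  -- 2-wide
[8] i11+i12  ld.MEM/sll.ALU  -- 2-wide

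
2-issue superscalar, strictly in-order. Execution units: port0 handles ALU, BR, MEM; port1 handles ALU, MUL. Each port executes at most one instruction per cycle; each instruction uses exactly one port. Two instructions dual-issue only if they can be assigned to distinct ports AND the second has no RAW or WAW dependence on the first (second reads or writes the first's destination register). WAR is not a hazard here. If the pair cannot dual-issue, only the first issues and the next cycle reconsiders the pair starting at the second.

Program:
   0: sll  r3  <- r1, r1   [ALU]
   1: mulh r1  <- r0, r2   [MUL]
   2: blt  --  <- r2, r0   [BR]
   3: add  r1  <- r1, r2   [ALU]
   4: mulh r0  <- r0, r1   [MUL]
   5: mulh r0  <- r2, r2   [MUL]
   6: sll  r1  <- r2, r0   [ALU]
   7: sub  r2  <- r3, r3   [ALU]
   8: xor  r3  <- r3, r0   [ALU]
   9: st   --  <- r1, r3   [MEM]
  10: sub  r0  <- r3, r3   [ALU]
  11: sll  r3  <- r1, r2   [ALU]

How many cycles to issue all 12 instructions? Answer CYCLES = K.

c0: i0&i1 sll.ALU+mulh.MUL  pair
c1: i2&i3 blt.BR+add.ALU  pair
c2: i4 mulh.MUL  no-port MUL/MUL
c3: i5 mulh.MUL  RAW r0
c4: i6&i7 sll.ALU+sub.ALU  pair
c5: i8 xor.ALU  RAW r3
c6: i9&i10 st.MEM+sub.ALU  pair
c7: i11 sll.ALU  tail

CYCLES = 8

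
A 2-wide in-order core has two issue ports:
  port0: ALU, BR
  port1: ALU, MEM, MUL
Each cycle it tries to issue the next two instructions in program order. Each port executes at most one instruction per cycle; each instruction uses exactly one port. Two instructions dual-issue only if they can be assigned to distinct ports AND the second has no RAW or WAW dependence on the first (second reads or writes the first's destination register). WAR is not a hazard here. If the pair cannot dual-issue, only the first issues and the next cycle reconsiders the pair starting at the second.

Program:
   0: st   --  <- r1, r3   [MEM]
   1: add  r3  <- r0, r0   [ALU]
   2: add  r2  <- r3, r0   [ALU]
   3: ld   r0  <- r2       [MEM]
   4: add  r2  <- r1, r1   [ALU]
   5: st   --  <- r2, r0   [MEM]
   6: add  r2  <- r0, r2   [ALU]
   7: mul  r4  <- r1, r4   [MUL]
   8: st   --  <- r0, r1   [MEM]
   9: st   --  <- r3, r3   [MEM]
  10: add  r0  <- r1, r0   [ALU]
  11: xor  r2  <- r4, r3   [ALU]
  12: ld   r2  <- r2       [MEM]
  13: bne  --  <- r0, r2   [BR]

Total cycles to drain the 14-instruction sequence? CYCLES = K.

CYCLES = 10

  cy0 -> i0,i1 (st+add) 2-wide
  cy1 -> i2 (add) RAW r2
  cy2 -> i3,i4 (ld+add) 2-wide
  cy3 -> i5,i6 (st+add) 2-wide
  cy4 -> i7 (mul) no-port MUL/MEM
  cy5 -> i8 (st) no-port MEM/MEM
  cy6 -> i9,i10 (st+add) 2-wide
  cy7 -> i11 (xor) RAW+WAW r2
  cy8 -> i12 (ld) RAW r2
  cy9 -> i13 (bne) tail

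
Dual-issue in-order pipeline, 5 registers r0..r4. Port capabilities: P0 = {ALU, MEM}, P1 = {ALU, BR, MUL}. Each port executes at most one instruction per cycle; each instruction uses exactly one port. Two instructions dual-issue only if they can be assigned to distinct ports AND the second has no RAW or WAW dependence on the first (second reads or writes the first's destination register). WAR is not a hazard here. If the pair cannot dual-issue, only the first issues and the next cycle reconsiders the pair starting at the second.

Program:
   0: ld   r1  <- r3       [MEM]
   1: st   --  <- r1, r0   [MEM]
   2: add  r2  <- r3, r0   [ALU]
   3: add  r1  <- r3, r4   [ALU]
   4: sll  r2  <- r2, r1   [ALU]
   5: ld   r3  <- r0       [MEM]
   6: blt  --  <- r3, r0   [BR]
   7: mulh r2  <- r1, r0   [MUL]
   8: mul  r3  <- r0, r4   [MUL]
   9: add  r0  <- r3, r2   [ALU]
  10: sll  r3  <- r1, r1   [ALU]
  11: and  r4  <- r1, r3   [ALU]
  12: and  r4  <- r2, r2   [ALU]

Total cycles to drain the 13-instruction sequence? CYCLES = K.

[0] i0  ld  -- no-port MEM/MEM
[1] i1,i2  st+add  -- pair
[2] i3  add  -- RAW r1
[3] i4,i5  sll+ld  -- pair
[4] i6  blt  -- no-port BR/MUL
[5] i7  mulh  -- no-port MUL/MUL
[6] i8  mul  -- RAW r3
[7] i9,i10  add+sll  -- pair
[8] i11  and  -- WAW r4
[9] i12  and  -- tail

CYCLES = 10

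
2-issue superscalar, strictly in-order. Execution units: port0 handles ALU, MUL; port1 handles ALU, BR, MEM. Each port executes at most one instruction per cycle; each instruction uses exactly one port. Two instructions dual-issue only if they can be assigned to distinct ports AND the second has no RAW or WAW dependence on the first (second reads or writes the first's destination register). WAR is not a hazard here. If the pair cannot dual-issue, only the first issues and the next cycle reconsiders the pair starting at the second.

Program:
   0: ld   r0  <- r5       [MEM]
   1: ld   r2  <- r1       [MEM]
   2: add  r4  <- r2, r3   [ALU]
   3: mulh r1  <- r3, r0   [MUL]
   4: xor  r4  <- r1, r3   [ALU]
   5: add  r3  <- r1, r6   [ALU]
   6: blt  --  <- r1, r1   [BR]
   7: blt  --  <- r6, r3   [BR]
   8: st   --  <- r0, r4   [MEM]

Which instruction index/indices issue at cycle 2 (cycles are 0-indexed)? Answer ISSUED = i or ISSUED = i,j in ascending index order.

ISSUED = 2,3

0. ld.MEM @i0  | no-port MEM/MEM
1. ld.MEM @i1  | RAW r2
2. add.ALU/mulh.MUL @i2,i3  | pair
3. xor.ALU/add.ALU @i4,i5  | pair
4. blt.BR @i6  | no-port BR/BR
5. blt.BR @i7  | no-port BR/MEM
6. st.MEM @i8  | tail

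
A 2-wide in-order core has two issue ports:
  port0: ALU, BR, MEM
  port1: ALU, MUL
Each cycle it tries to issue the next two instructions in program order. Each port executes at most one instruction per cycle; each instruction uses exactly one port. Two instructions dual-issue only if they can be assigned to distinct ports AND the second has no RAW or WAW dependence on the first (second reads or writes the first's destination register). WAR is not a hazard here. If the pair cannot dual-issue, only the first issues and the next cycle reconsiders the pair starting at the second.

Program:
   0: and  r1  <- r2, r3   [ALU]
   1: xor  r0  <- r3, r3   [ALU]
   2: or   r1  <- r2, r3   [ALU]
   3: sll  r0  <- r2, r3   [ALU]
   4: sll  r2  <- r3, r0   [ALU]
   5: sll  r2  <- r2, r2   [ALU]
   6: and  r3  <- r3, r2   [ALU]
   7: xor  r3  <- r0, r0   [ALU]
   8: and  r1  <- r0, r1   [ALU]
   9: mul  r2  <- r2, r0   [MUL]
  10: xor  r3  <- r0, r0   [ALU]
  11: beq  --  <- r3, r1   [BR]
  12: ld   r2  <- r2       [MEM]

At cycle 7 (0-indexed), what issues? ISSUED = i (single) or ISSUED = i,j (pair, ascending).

[0] i0,i1  and.ALU/xor.ALU  -- pair
[1] i2,i3  or.ALU/sll.ALU  -- pair
[2] i4  sll.ALU  -- RAW+WAW r2
[3] i5  sll.ALU  -- RAW r2
[4] i6  and.ALU  -- WAW r3
[5] i7,i8  xor.ALU/and.ALU  -- pair
[6] i9,i10  mul.MUL/xor.ALU  -- pair
[7] i11  beq.BR  -- no-port BR/MEM
[8] i12  ld.MEM  -- tail

ISSUED = 11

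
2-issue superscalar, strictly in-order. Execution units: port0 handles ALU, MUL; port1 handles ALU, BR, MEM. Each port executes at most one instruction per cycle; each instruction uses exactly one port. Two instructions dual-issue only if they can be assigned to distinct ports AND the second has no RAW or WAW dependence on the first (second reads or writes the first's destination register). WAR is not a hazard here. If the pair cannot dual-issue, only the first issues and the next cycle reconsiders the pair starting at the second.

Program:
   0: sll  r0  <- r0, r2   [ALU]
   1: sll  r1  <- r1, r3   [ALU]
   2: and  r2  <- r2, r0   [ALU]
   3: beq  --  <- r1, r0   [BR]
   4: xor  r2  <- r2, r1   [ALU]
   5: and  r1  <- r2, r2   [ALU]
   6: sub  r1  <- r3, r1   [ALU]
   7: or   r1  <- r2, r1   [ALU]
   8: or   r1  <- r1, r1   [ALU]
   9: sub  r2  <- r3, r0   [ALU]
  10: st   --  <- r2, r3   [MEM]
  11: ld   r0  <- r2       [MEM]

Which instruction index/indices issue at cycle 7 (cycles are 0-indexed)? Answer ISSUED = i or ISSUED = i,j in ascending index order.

[0] i0,i1  sll.ALU sll.ALU  -- 2-wide
[1] i2,i3  and.ALU beq.BR  -- 2-wide
[2] i4  xor.ALU  -- RAW r2
[3] i5  and.ALU  -- RAW+WAW r1
[4] i6  sub.ALU  -- RAW+WAW r1
[5] i7  or.ALU  -- RAW+WAW r1
[6] i8,i9  or.ALU sub.ALU  -- 2-wide
[7] i10  st.MEM  -- no-port MEM/MEM
[8] i11  ld.MEM  -- tail

ISSUED = 10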